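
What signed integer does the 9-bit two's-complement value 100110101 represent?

-203

MSB is 1, so the value is negative.
Unsigned reading: 309. Subtract 2^9 = 512: 309 − 512 = -203.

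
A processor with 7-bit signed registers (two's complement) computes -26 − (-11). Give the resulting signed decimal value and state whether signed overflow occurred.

-15; no overflow

-26 → 1100110
-11 → 1110101
Subtract via negate-and-add: invert 1110101 + 1 = 0001011 (i.e. 11).
  1100110
+ 0001011
= 1110001
Result 1110001: MSB = 1 → 113 − 128 = -15.
Addends (after negating the subtrahend) have opposite signs, so signed overflow cannot occur.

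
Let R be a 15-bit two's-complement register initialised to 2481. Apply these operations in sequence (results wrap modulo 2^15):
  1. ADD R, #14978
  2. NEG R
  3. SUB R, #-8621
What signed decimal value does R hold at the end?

Start: R = 2481 = 000100110110001.
R = 2481 + 14978 = 17459; wraps to -15309 = 100010000110011
R = −(-15309) = 15309 = 011101111001101
R = 15309 − (-8621) = 23930; wraps to -8838 = 101110101111010

-8838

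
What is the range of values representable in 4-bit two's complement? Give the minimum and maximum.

min = -8, max = 7

Minimum: −2^3 = -8.
Maximum: 2^3 − 1 = 7.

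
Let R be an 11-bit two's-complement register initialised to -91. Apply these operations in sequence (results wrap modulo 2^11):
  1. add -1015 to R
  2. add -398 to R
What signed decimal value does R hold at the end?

Start: R = -91 = 11110100101.
R = -91 + (-1015) = -1106; wraps to 942 = 01110101110
R = 942 + (-398) = 544 = 01000100000

544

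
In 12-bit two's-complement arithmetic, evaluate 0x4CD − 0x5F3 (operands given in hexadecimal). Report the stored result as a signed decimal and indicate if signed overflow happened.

-294; no overflow

0x4CD = 010011001101 = 1229 (signed)
0x5F3 = 010111110011 = 1523 (signed)
Subtract via negate-and-add: invert 010111110011 + 1 = 101000001101 (i.e. -1523).
  010011001101
+ 101000001101
= 111011011010
Result 111011011010: MSB = 1 → 3802 − 4096 = -294.
Addends (after negating the subtrahend) have opposite signs, so signed overflow cannot occur.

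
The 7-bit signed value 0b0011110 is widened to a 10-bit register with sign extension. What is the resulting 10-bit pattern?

0000011110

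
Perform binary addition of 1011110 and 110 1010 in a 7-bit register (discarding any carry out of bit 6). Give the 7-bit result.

1001000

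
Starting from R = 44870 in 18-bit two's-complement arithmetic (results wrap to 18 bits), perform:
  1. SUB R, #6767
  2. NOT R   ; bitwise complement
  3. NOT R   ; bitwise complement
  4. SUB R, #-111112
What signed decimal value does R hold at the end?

-112929

Start: R = 44870 = 001010111101000110.
R = 44870 − 6767 = 38103 = 001001010011010111
R = NOT 001001010011010111 = 110110101100101000 = -38104
R = NOT 110110101100101000 = 001001010011010111 = 38103
R = 38103 − (-111112) = 149215; wraps to -112929 = 100100011011011111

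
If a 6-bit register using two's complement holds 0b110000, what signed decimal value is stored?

-16

MSB is 1, so the value is negative.
Unsigned reading: 48. Subtract 2^6 = 64: 48 − 64 = -16.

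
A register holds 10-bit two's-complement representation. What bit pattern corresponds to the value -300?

|-300| = 300 = 0100101100 in 10 bits.
Invert the bits: 1011010011. Add 1: 1011010100.
Check: 1011010100 reads as 724 − 1024 = -300.

1011010100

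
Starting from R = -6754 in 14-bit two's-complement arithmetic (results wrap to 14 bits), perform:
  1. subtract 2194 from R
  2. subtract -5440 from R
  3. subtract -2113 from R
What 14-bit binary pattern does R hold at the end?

11101010001101

Start: R = -6754 = 10010110011110.
R = -6754 − 2194 = -8948; wraps to 7436 = 01110100001100
R = 7436 − (-5440) = 12876; wraps to -3508 = 11001001001100
R = -3508 − (-2113) = -1395 = 11101010001101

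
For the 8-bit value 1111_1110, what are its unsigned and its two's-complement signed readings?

unsigned = 254, signed = -2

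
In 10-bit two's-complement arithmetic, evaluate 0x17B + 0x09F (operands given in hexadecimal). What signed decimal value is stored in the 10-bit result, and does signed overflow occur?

0x17B = 0101111011 = 379 (signed)
0x09F = 0010011111 = 159 (signed)
  0101111011
+ 0010011111
= 1000011010
Result 1000011010: MSB = 1 → 538 − 1024 = -486.
Both addends are non-negative but the stored result is negative: signed overflow. The true value 379 + 159 = 538 lies outside [-512, 511].

-486; overflow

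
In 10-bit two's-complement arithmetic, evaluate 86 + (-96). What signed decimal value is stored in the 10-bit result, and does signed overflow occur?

86 → 0001010110
-96 → 1110100000
  0001010110
+ 1110100000
= 1111110110
Result 1111110110: MSB = 1 → 1014 − 1024 = -10.
Addends have opposite signs, so signed overflow cannot occur.

-10; no overflow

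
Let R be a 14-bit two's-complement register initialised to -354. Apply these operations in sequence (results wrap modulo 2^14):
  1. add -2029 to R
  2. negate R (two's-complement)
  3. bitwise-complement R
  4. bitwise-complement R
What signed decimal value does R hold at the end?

2383

Start: R = -354 = 11111010011110.
R = -354 + (-2029) = -2383 = 11011010110001
R = −(-2383) = 2383 = 00100101001111
R = NOT 00100101001111 = 11011010110000 = -2384
R = NOT 11011010110000 = 00100101001111 = 2383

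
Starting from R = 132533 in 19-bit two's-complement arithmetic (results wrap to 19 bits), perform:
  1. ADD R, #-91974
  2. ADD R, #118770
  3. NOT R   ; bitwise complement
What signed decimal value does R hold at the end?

-159330

Start: R = 132533 = 0100000010110110101.
R = 132533 + (-91974) = 40559 = 0001001111001101111
R = 40559 + 118770 = 159329 = 0100110111001100001
R = NOT 0100110111001100001 = 1011001000110011110 = -159330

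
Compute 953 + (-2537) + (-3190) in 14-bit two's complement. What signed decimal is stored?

953 + (-2537) = -1584 (11100111010000)
-1584 + (-3190) = -4774 (10110101011010)

-4774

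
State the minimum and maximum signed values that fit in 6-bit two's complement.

min = -32, max = 31

Minimum: −2^5 = -32.
Maximum: 2^5 − 1 = 31.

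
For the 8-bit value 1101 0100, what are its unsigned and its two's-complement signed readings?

unsigned = 212, signed = -44

Unsigned: 11010100 = 212.
Signed: MSB=1 → 212 − 256 = -44.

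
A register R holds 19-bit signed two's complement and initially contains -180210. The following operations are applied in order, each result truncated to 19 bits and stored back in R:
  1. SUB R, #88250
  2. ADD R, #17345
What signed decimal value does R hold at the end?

-251115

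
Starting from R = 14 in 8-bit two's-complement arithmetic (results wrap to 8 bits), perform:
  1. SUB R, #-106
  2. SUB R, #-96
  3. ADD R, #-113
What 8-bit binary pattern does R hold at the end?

01100111

Start: R = 14 = 00001110.
R = 14 − (-106) = 120 = 01111000
R = 120 − (-96) = 216; wraps to -40 = 11011000
R = -40 + (-113) = -153; wraps to 103 = 01100111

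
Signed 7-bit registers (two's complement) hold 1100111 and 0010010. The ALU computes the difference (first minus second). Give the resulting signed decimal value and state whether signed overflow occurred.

-43; no overflow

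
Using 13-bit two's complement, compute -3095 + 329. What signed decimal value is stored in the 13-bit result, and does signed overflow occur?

-3095 → 1001111101001
329 → 0000101001001
  1001111101001
+ 0000101001001
= 1010100110010
Result 1010100110010: MSB = 1 → 5426 − 8192 = -2766.
Addends have opposite signs, so signed overflow cannot occur.

-2766; no overflow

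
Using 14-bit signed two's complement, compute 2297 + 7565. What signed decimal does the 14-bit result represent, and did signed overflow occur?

-6522; overflow

2297 → 00100011111001
7565 → 01110110001101
  00100011111001
+ 01110110001101
= 10011010000110
Result 10011010000110: MSB = 1 → 9862 − 16384 = -6522.
Both addends are non-negative but the stored result is negative: signed overflow. The true value 2297 + 7565 = 9862 lies outside [-8192, 8191].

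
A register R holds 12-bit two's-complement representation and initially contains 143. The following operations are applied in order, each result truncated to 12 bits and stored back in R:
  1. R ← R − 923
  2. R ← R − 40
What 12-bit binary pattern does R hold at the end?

110011001100

Start: R = 143 = 000010001111.
R = 143 − 923 = -780 = 110011110100
R = -780 − 40 = -820 = 110011001100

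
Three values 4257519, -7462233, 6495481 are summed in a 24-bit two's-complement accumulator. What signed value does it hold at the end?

4257519 + (-7462233) = -3204714 (110011110001100110010110)
-3204714 + 6495481 = 3290767 (001100100011011010001111)

3290767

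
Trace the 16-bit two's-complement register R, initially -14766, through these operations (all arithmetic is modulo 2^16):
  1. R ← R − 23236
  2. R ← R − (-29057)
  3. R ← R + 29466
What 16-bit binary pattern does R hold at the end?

Start: R = -14766 = 1100011001010010.
R = -14766 − 23236 = -38002; wraps to 27534 = 0110101110001110
R = 27534 − (-29057) = 56591; wraps to -8945 = 1101110100001111
R = -8945 + 29466 = 20521 = 0101000000101001

0101000000101001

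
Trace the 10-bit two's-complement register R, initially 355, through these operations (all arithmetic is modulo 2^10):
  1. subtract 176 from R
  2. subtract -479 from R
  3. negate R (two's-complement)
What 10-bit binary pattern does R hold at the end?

0101101110

Start: R = 355 = 0101100011.
R = 355 − 176 = 179 = 0010110011
R = 179 − (-479) = 658; wraps to -366 = 1010010010
R = −(-366) = 366 = 0101101110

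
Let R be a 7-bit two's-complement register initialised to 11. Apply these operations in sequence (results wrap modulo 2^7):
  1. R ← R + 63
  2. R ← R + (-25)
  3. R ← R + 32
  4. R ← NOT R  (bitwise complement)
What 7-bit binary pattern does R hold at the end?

Start: R = 11 = 0001011.
R = 11 + 63 = 74; wraps to -54 = 1001010
R = -54 + (-25) = -79; wraps to 49 = 0110001
R = 49 + 32 = 81; wraps to -47 = 1010001
R = NOT 1010001 = 0101110 = 46

0101110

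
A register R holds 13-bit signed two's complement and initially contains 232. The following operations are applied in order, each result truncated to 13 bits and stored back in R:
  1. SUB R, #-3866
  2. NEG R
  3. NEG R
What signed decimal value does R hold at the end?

Start: R = 232 = 0000011101000.
R = 232 − (-3866) = 4098; wraps to -4094 = 1000000000010
R = −(-4094) = 4094 = 0111111111110
R = −(4094) = -4094 = 1000000000010

-4094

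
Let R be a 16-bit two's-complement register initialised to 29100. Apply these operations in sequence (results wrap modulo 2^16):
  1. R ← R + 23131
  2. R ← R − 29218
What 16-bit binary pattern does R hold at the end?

0101100111100101

Start: R = 29100 = 0111000110101100.
R = 29100 + 23131 = 52231; wraps to -13305 = 1100110000000111
R = -13305 − 29218 = -42523; wraps to 23013 = 0101100111100101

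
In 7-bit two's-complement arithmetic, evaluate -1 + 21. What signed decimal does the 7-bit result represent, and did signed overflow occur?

-1 → 1111111
21 → 0010101
  1111111
+ 0010101
= 0010100  (discard carry-out 1)
Result 0010100: MSB = 0 → value 20.
Addends have opposite signs, so signed overflow cannot occur.

20; no overflow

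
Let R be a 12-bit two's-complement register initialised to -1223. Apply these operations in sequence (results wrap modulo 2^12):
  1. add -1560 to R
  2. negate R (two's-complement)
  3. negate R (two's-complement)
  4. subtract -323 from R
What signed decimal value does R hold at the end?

1636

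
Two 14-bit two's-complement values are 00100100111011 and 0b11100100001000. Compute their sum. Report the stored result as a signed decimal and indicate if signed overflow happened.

00100100111011 = 2363 (signed)
0b11100100001000 → 11100100001000 = -1784 (signed)
  00100100111011
+ 11100100001000
= 00001001000011  (discard carry-out 1)
Result 00001001000011: MSB = 0 → value 579.
Addends have opposite signs, so signed overflow cannot occur.

579; no overflow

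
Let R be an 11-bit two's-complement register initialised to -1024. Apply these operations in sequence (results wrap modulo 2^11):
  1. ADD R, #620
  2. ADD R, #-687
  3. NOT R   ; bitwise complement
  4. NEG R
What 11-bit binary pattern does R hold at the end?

01110111110

Start: R = -1024 = 10000000000.
R = -1024 + 620 = -404 = 11001101100
R = -404 + (-687) = -1091; wraps to 957 = 01110111101
R = NOT 01110111101 = 10001000010 = -958
R = −(-958) = 958 = 01110111110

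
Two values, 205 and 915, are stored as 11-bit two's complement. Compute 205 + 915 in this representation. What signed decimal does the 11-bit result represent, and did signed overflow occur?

205 → 00011001101
915 → 01110010011
  00011001101
+ 01110010011
= 10001100000
Result 10001100000: MSB = 1 → 1120 − 2048 = -928.
Both addends are non-negative but the stored result is negative: signed overflow. The true value 205 + 915 = 1120 lies outside [-1024, 1023].

-928; overflow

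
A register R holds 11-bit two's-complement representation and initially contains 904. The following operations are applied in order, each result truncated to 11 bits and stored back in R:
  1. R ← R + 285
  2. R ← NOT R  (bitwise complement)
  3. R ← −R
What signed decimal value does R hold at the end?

Start: R = 904 = 01110001000.
R = 904 + 285 = 1189; wraps to -859 = 10010100101
R = NOT 10010100101 = 01101011010 = 858
R = −(858) = -858 = 10010100110

-858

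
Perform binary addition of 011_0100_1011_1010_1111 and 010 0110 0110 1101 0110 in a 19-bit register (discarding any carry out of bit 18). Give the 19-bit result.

1011011001010000101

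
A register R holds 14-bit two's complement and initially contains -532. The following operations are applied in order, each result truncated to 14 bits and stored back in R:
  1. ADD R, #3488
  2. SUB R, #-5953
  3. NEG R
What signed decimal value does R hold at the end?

Start: R = -532 = 11110111101100.
R = -532 + 3488 = 2956 = 00101110001100
R = 2956 − (-5953) = 8909; wraps to -7475 = 10001011001101
R = −(-7475) = 7475 = 01110100110011

7475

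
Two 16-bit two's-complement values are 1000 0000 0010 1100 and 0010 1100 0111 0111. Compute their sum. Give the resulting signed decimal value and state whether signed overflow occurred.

1000 0000 0010 1100 → 1000000000101100 = -32724 (signed)
0010 1100 0111 0111 → 0010110001110111 = 11383 (signed)
  1000000000101100
+ 0010110001110111
= 1010110010100011
Result 1010110010100011: MSB = 1 → 44195 − 65536 = -21341.
Addends have opposite signs, so signed overflow cannot occur.

-21341; no overflow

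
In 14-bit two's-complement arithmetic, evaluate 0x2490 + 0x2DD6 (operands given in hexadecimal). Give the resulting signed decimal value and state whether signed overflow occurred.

4710; overflow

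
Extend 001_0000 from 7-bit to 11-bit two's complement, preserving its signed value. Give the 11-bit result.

MSB of 0010000 is 0; replicate it into the new high bits.
0000|0010000 → 00000010000 (still 16).

00000010000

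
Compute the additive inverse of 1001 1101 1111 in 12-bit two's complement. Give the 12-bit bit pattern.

Invert: 011000100000. Add 1: 011000100001.
Check: 100111011111 = -1569, 011000100001 = 1569.

011000100001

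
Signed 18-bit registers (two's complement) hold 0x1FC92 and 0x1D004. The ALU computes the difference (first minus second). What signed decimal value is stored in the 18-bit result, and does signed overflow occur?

11406; no overflow

0x1FC92 = 011111110010010010 = 130194 (signed)
0x1D004 = 011101000000000100 = 118788 (signed)
Subtract via negate-and-add: invert 011101000000000100 + 1 = 100010111111111100 (i.e. -118788).
  011111110010010010
+ 100010111111111100
= 000010110010001110  (discard carry-out 1)
Result 000010110010001110: MSB = 0 → value 11406.
Addends (after negating the subtrahend) have opposite signs, so signed overflow cannot occur.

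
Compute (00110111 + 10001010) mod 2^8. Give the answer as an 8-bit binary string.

11000001

  00110111
+ 10001010
= 11000001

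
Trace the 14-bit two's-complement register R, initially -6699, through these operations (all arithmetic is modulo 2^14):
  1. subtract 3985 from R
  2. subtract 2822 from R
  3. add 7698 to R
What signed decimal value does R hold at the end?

-5808

Start: R = -6699 = 10010111010101.
R = -6699 − 3985 = -10684; wraps to 5700 = 01011001000100
R = 5700 − 2822 = 2878 = 00101100111110
R = 2878 + 7698 = 10576; wraps to -5808 = 10100101010000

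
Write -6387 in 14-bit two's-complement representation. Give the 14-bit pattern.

|-6387| = 6387 = 01100011110011 in 14 bits.
Invert the bits: 10011100001100. Add 1: 10011100001101.

10011100001101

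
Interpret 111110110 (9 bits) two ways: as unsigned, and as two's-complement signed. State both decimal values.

unsigned = 502, signed = -10

Unsigned: 111110110 = 502.
Signed: MSB=1 → 502 − 512 = -10.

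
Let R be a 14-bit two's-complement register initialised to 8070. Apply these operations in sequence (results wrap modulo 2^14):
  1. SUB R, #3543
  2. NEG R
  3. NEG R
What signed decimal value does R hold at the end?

4527

Start: R = 8070 = 01111110000110.
R = 8070 − 3543 = 4527 = 01000110101111
R = −(4527) = -4527 = 10111001010001
R = −(-4527) = 4527 = 01000110101111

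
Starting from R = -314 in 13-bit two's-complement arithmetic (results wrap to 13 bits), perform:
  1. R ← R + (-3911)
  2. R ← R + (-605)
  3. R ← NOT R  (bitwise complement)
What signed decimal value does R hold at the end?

-3363

Start: R = -314 = 1111011000110.
R = -314 + (-3911) = -4225; wraps to 3967 = 0111101111111
R = 3967 + (-605) = 3362 = 0110100100010
R = NOT 0110100100010 = 1001011011101 = -3363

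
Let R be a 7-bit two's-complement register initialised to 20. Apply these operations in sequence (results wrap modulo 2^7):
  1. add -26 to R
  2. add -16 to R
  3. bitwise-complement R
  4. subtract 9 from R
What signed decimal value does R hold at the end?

12

Start: R = 20 = 0010100.
R = 20 + (-26) = -6 = 1111010
R = -6 + (-16) = -22 = 1101010
R = NOT 1101010 = 0010101 = 21
R = 21 − 9 = 12 = 0001100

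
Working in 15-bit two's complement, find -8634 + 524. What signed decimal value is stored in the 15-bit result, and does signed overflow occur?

-8110; no overflow

-8634 → 101111001000110
524 → 000001000001100
  101111001000110
+ 000001000001100
= 110000001010010
Result 110000001010010: MSB = 1 → 24658 − 32768 = -8110.
Addends have opposite signs, so signed overflow cannot occur.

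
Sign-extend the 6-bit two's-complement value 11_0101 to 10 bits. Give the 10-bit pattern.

1111110101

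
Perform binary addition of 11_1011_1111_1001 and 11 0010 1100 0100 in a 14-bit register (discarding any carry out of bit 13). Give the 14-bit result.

  11101111111001
+ 11001011000100
= 10111010111101  (discard carry-out 1)

10111010111101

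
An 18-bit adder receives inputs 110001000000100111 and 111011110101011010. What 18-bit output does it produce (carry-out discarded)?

101100110110000001

  110001000000100111
+ 111011110101011010
= 101100110110000001  (discard carry-out 1)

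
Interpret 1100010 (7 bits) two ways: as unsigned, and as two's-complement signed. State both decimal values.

Unsigned: 1100010 = 98.
Signed: MSB=1 → 98 − 128 = -30.

unsigned = 98, signed = -30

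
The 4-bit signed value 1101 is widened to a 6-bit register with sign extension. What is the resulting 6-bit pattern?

111101

MSB of 1101 is 1; replicate it into the new high bits.
11|1101 → 111101 (still -3).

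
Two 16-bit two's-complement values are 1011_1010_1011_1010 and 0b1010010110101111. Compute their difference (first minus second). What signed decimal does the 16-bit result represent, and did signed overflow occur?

5387; no overflow

1011_1010_1011_1010 → 1011101010111010 = -17734 (signed)
0b1010010110101111 → 1010010110101111 = -23121 (signed)
Subtract via negate-and-add: invert 1010010110101111 + 1 = 0101101001010001 (i.e. 23121).
  1011101010111010
+ 0101101001010001
= 0001010100001011  (discard carry-out 1)
Result 0001010100001011: MSB = 0 → value 5387.
Addends (after negating the subtrahend) have opposite signs, so signed overflow cannot occur.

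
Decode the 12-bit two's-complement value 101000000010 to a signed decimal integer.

MSB is 1, so the value is negative.
Invert: 010111111101. Add 1: 010111111110 = 1534. So the value is −1534.

-1534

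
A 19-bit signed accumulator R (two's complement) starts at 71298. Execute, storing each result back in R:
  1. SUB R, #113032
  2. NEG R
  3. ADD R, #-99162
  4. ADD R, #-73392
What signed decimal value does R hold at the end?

-130820

Start: R = 71298 = 0010001011010000010.
R = 71298 − 113032 = -41734 = 1110101110011111010
R = −(-41734) = 41734 = 0001010001100000110
R = 41734 + (-99162) = -57428 = 1110001111110101100
R = -57428 + (-73392) = -130820 = 1100000000011111100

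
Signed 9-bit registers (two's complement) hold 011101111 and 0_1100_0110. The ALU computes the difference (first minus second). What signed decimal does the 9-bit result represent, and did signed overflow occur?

41; no overflow

011101111 = 239 (signed)
0_1100_0110 → 011000110 = 198 (signed)
Subtract via negate-and-add: invert 011000110 + 1 = 100111010 (i.e. -198).
  011101111
+ 100111010
= 000101001  (discard carry-out 1)
Result 000101001: MSB = 0 → value 41.
Addends (after negating the subtrahend) have opposite signs, so signed overflow cannot occur.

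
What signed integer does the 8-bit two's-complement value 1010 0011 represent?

-93

MSB is 1, so the value is negative.
Unsigned reading: 163. Subtract 2^8 = 256: 163 − 256 = -93.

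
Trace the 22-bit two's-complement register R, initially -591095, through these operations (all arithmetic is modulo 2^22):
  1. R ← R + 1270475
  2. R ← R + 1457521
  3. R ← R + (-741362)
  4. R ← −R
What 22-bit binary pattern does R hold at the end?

1010101011010010101101

Start: R = -591095 = 1101101111101100001001.
R = -591095 + 1270475 = 679380 = 0010100101110111010100
R = 679380 + 1457521 = 2136901; wraps to -2057403 = 1000001001101101000101
R = -2057403 + (-741362) = -2798765; wraps to 1395539 = 0101010100101101010011
R = −(1395539) = -1395539 = 1010101011010010101101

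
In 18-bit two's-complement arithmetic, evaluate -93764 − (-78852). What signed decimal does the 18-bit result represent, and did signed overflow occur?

-14912; no overflow

-93764 → 101001000110111100
-78852 → 101100101111111100
Subtract via negate-and-add: invert 101100101111111100 + 1 = 010011010000000100 (i.e. 78852).
  101001000110111100
+ 010011010000000100
= 111100010111000000
Result 111100010111000000: MSB = 1 → 247232 − 262144 = -14912.
Addends (after negating the subtrahend) have opposite signs, so signed overflow cannot occur.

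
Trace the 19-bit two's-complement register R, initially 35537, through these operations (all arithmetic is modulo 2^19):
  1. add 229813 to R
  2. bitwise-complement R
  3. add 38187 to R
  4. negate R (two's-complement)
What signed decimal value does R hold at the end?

227164

Start: R = 35537 = 0001000101011010001.
R = 35537 + 229813 = 265350; wraps to -258938 = 1000000110010000110
R = NOT 1000000110010000110 = 0111111001101111001 = 258937
R = 258937 + 38187 = 297124; wraps to -227164 = 1001000100010100100
R = −(-227164) = 227164 = 0110111011101011100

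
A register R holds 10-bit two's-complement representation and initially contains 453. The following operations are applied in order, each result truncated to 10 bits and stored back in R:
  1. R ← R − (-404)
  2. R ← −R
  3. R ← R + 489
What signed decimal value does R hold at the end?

-368

Start: R = 453 = 0111000101.
R = 453 − (-404) = 857; wraps to -167 = 1101011001
R = −(-167) = 167 = 0010100111
R = 167 + 489 = 656; wraps to -368 = 1010010000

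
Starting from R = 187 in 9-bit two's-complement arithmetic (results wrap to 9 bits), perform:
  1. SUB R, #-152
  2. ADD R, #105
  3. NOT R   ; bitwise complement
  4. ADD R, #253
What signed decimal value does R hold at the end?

-192

Start: R = 187 = 010111011.
R = 187 − (-152) = 339; wraps to -173 = 101010011
R = -173 + 105 = -68 = 110111100
R = NOT 110111100 = 001000011 = 67
R = 67 + 253 = 320; wraps to -192 = 101000000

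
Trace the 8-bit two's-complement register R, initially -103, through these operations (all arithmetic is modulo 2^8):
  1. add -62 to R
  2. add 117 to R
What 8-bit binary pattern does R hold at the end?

Start: R = -103 = 10011001.
R = -103 + (-62) = -165; wraps to 91 = 01011011
R = 91 + 117 = 208; wraps to -48 = 11010000

11010000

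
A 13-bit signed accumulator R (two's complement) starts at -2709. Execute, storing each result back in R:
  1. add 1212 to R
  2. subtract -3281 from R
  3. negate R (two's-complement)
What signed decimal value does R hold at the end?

Start: R = -2709 = 1010101101011.
R = -2709 + 1212 = -1497 = 1101000100111
R = -1497 − (-3281) = 1784 = 0011011111000
R = −(1784) = -1784 = 1100100001000

-1784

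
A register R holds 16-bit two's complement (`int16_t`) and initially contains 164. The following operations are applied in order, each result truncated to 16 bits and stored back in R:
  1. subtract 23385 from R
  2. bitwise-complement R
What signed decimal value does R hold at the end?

23220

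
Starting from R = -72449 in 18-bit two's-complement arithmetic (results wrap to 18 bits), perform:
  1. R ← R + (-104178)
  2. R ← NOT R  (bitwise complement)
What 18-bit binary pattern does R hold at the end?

Start: R = -72449 = 101110010011111111.
R = -72449 + (-104178) = -176627; wraps to 85517 = 010100111000001101
R = NOT 010100111000001101 = 101011000111110010 = -85518

101011000111110010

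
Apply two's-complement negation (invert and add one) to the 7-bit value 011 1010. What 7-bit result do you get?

Invert: 1000101. Add 1: 1000110.
Check: 0111010 = 58, 1000110 = -58.

1000110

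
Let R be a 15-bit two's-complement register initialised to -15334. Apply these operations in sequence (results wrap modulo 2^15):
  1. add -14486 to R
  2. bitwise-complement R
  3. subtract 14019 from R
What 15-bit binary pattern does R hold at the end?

011110110111000

Start: R = -15334 = 100010000011010.
R = -15334 + (-14486) = -29820; wraps to 2948 = 000101110000100
R = NOT 000101110000100 = 111010001111011 = -2949
R = -2949 − 14019 = -16968; wraps to 15800 = 011110110111000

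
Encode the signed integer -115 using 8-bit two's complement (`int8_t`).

|-115| = 115 = 01110011 in 8 bits.
Invert the bits: 10001100. Add 1: 10001101.

10001101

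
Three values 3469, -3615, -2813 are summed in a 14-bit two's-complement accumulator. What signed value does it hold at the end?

-2959

3469 + (-3615) = -146 (11111101101110)
-146 + (-2813) = -2959 (11010001110001)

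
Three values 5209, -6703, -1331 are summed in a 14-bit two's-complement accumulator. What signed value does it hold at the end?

5209 + (-6703) = -1494 (11101000101010)
-1494 + (-1331) = -2825 (11010011110111)

-2825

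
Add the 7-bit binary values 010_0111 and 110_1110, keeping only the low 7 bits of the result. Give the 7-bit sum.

0010101

  0100111
+ 1101110
= 0010101  (discard carry-out 1)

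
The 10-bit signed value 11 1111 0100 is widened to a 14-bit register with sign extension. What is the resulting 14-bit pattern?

11111111110100

MSB of 1111110100 is 1; replicate it into the new high bits.
1111|1111110100 → 11111111110100 (still -12).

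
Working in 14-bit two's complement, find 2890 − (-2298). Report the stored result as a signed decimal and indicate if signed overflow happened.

2890 → 00101101001010
-2298 → 11011100000110
Subtract via negate-and-add: invert 11011100000110 + 1 = 00100011111010 (i.e. 2298).
  00101101001010
+ 00100011111010
= 01010001000100
Result 01010001000100: MSB = 0 → value 5188.
Both addends (after negating the subtrahend) are non-negative and so is the stored result: no signed overflow.

5188; no overflow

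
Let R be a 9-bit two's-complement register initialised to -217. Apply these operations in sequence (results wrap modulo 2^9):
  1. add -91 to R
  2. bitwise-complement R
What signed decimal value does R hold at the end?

-205

Start: R = -217 = 100100111.
R = -217 + (-91) = -308; wraps to 204 = 011001100
R = NOT 011001100 = 100110011 = -205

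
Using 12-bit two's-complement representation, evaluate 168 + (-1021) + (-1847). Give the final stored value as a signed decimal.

1396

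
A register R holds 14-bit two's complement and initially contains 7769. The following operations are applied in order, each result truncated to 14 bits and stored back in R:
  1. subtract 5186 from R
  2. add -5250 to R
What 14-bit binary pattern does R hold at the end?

11010110010101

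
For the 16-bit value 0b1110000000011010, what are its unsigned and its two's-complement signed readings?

Unsigned: 1110000000011010 = 57370.
Signed: MSB=1 → 57370 − 65536 = -8166.

unsigned = 57370, signed = -8166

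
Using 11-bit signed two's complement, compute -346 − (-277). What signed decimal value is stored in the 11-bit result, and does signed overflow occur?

-69; no overflow

-346 → 11010100110
-277 → 11011101011
Subtract via negate-and-add: invert 11011101011 + 1 = 00100010101 (i.e. 277).
  11010100110
+ 00100010101
= 11110111011
Result 11110111011: MSB = 1 → 1979 − 2048 = -69.
Addends (after negating the subtrahend) have opposite signs, so signed overflow cannot occur.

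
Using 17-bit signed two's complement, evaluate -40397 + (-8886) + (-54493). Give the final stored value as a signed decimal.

-40397 + (-8886) = -49283 (10011111101111101)
-49283 + (-54493) = -103776 → wraps to 27296 (00110101010100000)

27296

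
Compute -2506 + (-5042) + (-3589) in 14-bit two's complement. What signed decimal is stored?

-2506 + (-5042) = -7548 (10001010000100)
-7548 + (-3589) = -11137 → wraps to 5247 (01010001111111)

5247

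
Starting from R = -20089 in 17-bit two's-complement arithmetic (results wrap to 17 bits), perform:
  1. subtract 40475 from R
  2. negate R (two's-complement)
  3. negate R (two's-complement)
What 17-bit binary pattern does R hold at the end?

Start: R = -20089 = 11011000110000111.
R = -20089 − 40475 = -60564 = 10001001101101100
R = −(-60564) = 60564 = 01110110010010100
R = −(60564) = -60564 = 10001001101101100

10001001101101100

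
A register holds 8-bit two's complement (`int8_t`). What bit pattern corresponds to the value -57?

11000111

|-57| = 57 = 00111001 in 8 bits.
Invert the bits: 11000110. Add 1: 11000111.
Check: 11000111 reads as 199 − 256 = -57.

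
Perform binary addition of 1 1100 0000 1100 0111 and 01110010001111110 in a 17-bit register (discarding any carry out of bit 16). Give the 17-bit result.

01010010101000101

  11100000011000111
+ 01110010001111110
= 01010010101000101  (discard carry-out 1)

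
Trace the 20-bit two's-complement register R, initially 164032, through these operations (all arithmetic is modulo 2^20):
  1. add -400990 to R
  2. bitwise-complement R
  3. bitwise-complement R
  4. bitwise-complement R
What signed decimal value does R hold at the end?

236957

Start: R = 164032 = 00101000000011000000.
R = 164032 + (-400990) = -236958 = 11000110001001100010
R = NOT 11000110001001100010 = 00111001110110011101 = 236957
R = NOT 00111001110110011101 = 11000110001001100010 = -236958
R = NOT 11000110001001100010 = 00111001110110011101 = 236957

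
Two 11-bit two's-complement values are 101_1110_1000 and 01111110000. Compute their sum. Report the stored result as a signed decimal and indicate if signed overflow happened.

101_1110_1000 → 10111101000 = -536 (signed)
01111110000 = 1008 (signed)
  10111101000
+ 01111110000
= 00111011000  (discard carry-out 1)
Result 00111011000: MSB = 0 → value 472.
Addends have opposite signs, so signed overflow cannot occur.

472; no overflow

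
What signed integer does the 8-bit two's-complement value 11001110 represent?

MSB is 1, so the value is negative.
Unsigned reading: 206. Subtract 2^8 = 256: 206 − 256 = -50.

-50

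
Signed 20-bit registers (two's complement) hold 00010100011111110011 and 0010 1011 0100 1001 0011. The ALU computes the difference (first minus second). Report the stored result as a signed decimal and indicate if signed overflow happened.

-93344; no overflow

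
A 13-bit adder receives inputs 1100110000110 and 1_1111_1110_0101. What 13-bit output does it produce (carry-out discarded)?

1100101101011

  1100110000110
+ 1111111100101
= 1100101101011  (discard carry-out 1)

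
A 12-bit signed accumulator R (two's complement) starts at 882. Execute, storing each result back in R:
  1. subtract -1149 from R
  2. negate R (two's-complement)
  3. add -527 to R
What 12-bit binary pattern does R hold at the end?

011000000010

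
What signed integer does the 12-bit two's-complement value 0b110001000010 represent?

-958

MSB is 1, so the value is negative.
Unsigned reading: 3138. Subtract 2^12 = 4096: 3138 − 4096 = -958.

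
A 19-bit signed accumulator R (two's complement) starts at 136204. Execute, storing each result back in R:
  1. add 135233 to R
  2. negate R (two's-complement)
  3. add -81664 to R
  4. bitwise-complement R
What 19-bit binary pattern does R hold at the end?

Start: R = 136204 = 0100001010000001100.
R = 136204 + 135233 = 271437; wraps to -252851 = 1000010010001001101
R = −(-252851) = 252851 = 0111101101110110011
R = 252851 + (-81664) = 171187 = 0101001110010110011
R = NOT 0101001110010110011 = 1010110001101001100 = -171188

1010110001101001100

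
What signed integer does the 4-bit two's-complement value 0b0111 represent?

7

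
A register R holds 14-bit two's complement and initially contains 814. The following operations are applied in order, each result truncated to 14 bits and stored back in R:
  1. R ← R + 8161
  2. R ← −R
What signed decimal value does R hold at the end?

7409

Start: R = 814 = 00001100101110.
R = 814 + 8161 = 8975; wraps to -7409 = 10001100001111
R = −(-7409) = 7409 = 01110011110001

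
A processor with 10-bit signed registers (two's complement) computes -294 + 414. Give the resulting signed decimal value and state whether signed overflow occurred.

120; no overflow

-294 → 1011011010
414 → 0110011110
  1011011010
+ 0110011110
= 0001111000  (discard carry-out 1)
Result 0001111000: MSB = 0 → value 120.
Addends have opposite signs, so signed overflow cannot occur.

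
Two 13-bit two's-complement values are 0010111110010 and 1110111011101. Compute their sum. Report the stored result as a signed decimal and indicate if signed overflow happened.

0010111110010 = 1522 (signed)
1110111011101 = -547 (signed)
  0010111110010
+ 1110111011101
= 0001111001111  (discard carry-out 1)
Result 0001111001111: MSB = 0 → value 975.
Addends have opposite signs, so signed overflow cannot occur.

975; no overflow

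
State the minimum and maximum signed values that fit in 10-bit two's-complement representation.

Minimum: −2^9 = -512.
Maximum: 2^9 − 1 = 511.

min = -512, max = 511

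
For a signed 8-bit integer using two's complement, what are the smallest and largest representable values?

Minimum: −2^7 = -128.
Maximum: 2^7 − 1 = 127.

min = -128, max = 127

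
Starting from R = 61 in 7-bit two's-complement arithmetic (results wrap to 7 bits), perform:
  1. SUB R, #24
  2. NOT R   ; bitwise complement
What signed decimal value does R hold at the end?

-38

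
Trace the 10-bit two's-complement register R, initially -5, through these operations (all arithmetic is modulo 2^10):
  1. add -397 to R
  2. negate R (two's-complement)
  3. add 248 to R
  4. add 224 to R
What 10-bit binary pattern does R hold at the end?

1101101010

Start: R = -5 = 1111111011.
R = -5 + (-397) = -402 = 1001101110
R = −(-402) = 402 = 0110010010
R = 402 + 248 = 650; wraps to -374 = 1010001010
R = -374 + 224 = -150 = 1101101010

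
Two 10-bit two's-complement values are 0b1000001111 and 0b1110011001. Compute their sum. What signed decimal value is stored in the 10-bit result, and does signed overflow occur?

424; overflow

0b1000001111 → 1000001111 = -497 (signed)
0b1110011001 → 1110011001 = -103 (signed)
  1000001111
+ 1110011001
= 0110101000  (discard carry-out 1)
Result 0110101000: MSB = 0 → value 424.
Both addends are negative but the stored result is non-negative: signed overflow. The true value -497 + (-103) = -600 lies outside [-512, 511].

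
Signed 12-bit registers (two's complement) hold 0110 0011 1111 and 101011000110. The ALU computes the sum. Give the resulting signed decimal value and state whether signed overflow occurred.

0110 0011 1111 → 011000111111 = 1599 (signed)
101011000110 = -1338 (signed)
  011000111111
+ 101011000110
= 000100000101  (discard carry-out 1)
Result 000100000101: MSB = 0 → value 261.
Addends have opposite signs, so signed overflow cannot occur.

261; no overflow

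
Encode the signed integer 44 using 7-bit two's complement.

0101100

44 is non-negative, so write it directly in 7 bits: 0101100.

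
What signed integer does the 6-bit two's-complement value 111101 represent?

MSB is 1, so the value is negative.
Unsigned reading: 61. Subtract 2^6 = 64: 61 − 64 = -3.

-3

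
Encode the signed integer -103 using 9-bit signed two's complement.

110011001

|-103| = 103 = 001100111 in 9 bits.
Invert the bits: 110011000. Add 1: 110011001.
Check: 110011001 reads as 409 − 512 = -103.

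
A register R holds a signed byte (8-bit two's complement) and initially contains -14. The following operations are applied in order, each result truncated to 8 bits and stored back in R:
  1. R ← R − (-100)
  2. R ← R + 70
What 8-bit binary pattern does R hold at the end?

10011100

Start: R = -14 = 11110010.
R = -14 − (-100) = 86 = 01010110
R = 86 + 70 = 156; wraps to -100 = 10011100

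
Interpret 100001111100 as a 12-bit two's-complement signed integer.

-1924

MSB is 1, so the value is negative.
Invert: 011110000011. Add 1: 011110000100 = 1924. So the value is −1924.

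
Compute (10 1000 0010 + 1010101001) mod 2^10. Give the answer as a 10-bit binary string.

  1010000010
+ 1010101001
= 0100101011  (discard carry-out 1)

0100101011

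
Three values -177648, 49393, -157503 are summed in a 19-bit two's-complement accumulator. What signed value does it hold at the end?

238530

-177648 + 49393 = -128255 (1100000101100000001)
-128255 + (-157503) = -285758 → wraps to 238530 (0111010001111000010)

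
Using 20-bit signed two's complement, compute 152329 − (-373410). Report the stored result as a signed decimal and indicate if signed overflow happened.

-522837; overflow

152329 → 00100101001100001001
-373410 → 10100100110101011110
Subtract via negate-and-add: invert 10100100110101011110 + 1 = 01011011001010100010 (i.e. 373410).
  00100101001100001001
+ 01011011001010100010
= 10000000010110101011
Result 10000000010110101011: MSB = 1 → 525739 − 1048576 = -522837.
Both addends (after negating the subtrahend) are non-negative but the stored result is negative: signed overflow. The true value 152329 − (-373410) = 525739 lies outside [-524288, 524287].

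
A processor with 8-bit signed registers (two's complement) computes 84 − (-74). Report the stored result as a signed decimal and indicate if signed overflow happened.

-98; overflow

84 → 01010100
-74 → 10110110
Subtract via negate-and-add: invert 10110110 + 1 = 01001010 (i.e. 74).
  01010100
+ 01001010
= 10011110
Result 10011110: MSB = 1 → 158 − 256 = -98.
Both addends (after negating the subtrahend) are non-negative but the stored result is negative: signed overflow. The true value 84 − (-74) = 158 lies outside [-128, 127].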